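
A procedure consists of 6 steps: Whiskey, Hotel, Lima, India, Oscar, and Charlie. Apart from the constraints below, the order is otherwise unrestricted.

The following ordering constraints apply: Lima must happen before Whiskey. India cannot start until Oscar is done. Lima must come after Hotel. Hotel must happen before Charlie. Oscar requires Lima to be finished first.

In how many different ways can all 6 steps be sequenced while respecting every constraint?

15

Hotel is the only step with nothing required before it, so every ordering starts there.
Systematically extending each partial ordering one step at a time and counting, there are 15 complete orderings.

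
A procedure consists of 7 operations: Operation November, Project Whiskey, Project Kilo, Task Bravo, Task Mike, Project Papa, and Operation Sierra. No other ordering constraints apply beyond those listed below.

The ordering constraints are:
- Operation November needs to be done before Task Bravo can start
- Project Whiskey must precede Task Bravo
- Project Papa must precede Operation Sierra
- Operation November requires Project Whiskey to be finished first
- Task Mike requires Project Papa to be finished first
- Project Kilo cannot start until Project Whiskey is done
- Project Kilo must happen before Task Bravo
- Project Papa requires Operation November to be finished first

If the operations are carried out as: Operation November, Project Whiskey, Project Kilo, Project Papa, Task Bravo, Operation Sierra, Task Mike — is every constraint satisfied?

The sequence places Operation November ahead of Project Whiskey.
Since Project Whiskey is required before Operation November, the ordering is invalid.

No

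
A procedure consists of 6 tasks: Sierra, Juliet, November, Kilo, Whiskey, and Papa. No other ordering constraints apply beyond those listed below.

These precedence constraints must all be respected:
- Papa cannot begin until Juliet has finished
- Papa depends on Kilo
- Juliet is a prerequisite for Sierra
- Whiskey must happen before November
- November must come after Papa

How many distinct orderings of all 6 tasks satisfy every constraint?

3 tasks have no prerequisites (Juliet, Kilo, Whiskey), so any of them could come first.
Enumerating by repeatedly choosing an available task (one whose prerequisites are all placed) gives 33 distinct complete orderings.

33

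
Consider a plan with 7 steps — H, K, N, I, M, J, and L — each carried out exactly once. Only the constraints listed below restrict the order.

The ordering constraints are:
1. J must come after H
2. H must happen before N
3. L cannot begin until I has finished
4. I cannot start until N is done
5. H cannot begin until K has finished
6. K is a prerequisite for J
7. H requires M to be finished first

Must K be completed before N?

There is a constraint chain K → H → N.
Hence K necessarily comes before N.

Yes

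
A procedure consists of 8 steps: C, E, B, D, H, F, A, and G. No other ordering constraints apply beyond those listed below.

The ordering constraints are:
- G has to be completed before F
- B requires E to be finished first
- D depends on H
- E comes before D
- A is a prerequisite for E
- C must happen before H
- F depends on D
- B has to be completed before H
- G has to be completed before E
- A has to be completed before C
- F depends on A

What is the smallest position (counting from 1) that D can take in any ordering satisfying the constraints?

Working backwards through the constraints from D, its full set of required predecessors is C, E, B, H, A, G — 6 of them.
So at minimum 6 steps come before D, putting D no earlier than position 7. That position is achievable by scheduling exactly those predecessors first.

7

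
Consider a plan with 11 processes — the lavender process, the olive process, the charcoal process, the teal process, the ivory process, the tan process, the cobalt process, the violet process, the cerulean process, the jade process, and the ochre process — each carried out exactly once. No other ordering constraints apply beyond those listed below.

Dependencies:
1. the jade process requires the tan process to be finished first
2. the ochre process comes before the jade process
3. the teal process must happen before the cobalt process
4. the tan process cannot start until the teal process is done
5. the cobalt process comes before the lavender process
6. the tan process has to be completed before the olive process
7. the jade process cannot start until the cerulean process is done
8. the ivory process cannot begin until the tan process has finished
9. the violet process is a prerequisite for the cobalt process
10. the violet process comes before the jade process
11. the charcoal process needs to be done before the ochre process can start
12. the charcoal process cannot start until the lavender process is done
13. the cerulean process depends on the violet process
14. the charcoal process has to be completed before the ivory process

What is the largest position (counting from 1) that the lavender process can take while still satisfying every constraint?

Every process that must follow the lavender process has to come after it. Tracing all chains starting from the lavender process, those processes are: the charcoal process, the ivory process, the jade process, the ochre process — 4 in total.
So at least 4 processes follow the lavender process, putting the lavender process no later than position 7. That position is achievable by scheduling everything else first.

7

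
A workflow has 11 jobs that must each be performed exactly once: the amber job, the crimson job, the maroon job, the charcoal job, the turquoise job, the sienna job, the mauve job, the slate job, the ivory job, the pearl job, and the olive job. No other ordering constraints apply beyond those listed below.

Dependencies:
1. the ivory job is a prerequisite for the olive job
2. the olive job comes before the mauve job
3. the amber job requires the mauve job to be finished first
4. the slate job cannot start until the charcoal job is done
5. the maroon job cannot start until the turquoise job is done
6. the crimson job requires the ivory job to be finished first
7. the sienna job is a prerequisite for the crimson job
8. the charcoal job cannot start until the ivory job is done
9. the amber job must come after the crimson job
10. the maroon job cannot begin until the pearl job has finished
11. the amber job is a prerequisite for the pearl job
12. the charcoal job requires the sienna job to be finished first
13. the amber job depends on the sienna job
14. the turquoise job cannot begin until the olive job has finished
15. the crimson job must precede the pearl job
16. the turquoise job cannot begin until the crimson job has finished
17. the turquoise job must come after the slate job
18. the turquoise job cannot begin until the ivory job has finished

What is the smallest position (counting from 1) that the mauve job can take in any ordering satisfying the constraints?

3

Every job that must precede the mauve job has to come before it. Tracing all chains that end at the mauve job, those jobs are: the ivory job, the olive job — 2 in total.
So at minimum 2 jobs come before the mauve job, putting the mauve job no earlier than position 3. That position is achievable by scheduling exactly those predecessors first.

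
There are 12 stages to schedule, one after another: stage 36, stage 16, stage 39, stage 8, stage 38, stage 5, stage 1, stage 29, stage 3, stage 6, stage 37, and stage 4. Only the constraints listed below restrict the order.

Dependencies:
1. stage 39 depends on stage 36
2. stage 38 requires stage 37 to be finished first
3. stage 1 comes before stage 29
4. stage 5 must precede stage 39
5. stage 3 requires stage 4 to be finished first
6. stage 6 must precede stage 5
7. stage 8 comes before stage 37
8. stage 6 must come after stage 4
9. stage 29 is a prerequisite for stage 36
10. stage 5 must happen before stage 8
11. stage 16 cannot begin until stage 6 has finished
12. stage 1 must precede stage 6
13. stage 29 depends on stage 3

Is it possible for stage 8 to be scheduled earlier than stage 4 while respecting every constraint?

The constraints give a chain stage 4 → stage 6 → stage 5 → stage 8, which forces stage 4 before stage 8.
Hence stage 8 can never be scheduled before stage 4.

No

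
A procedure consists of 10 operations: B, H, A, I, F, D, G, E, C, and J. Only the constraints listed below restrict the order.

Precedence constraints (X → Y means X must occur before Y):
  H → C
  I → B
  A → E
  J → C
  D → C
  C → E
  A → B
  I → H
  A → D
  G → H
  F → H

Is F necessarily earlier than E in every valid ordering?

Yes

There is a constraint chain F → H → C → E.
So F must precede E in any valid ordering.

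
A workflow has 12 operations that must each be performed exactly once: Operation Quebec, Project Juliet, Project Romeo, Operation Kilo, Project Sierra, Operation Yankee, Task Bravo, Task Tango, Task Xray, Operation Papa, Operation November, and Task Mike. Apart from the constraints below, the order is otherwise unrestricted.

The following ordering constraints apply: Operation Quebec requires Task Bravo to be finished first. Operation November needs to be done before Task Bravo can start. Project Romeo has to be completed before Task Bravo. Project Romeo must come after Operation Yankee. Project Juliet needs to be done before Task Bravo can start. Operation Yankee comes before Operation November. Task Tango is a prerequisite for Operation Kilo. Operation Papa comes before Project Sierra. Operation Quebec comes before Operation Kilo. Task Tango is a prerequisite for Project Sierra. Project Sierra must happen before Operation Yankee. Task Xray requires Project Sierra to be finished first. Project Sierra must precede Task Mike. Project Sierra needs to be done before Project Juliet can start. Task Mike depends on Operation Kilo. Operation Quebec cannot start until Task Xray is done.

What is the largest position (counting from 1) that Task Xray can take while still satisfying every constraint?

9

Following every chain forward from Task Xray, the operations that must come later are Operation Quebec, Operation Kilo, Task Mike — 3 of them.
With 3 mandatory successors out of 12 operations total, the latest slot for Task Xray is 12−3 = 9, and it's reachable by doing all non-successors before Task Xray.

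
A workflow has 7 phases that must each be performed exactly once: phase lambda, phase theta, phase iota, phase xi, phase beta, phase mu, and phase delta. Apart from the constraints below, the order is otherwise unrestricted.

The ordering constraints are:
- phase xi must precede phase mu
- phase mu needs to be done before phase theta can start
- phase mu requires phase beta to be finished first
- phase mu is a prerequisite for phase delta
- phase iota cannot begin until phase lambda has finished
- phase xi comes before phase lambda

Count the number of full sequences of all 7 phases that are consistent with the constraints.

2 phases have no prerequisites (phase xi, phase beta), so any of them could come first.
Systematically extending each partial ordering one phase at a time and counting, there are 50 complete orderings.

50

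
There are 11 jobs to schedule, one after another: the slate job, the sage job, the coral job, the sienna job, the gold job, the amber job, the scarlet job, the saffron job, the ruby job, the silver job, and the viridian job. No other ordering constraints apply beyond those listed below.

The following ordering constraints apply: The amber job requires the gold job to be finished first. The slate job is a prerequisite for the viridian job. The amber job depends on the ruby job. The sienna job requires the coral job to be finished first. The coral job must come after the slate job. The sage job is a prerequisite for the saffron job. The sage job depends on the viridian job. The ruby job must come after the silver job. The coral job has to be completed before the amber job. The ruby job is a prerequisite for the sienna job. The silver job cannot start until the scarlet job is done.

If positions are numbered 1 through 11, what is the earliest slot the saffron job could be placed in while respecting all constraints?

The jobs that are forced before the saffron job, directly or transitively, are the slate job, the sage job, the viridian job. That's 3 jobs.
So at minimum 3 jobs come before the saffron job, putting the saffron job no earlier than position 4. That position is achievable by scheduling exactly those predecessors first.

4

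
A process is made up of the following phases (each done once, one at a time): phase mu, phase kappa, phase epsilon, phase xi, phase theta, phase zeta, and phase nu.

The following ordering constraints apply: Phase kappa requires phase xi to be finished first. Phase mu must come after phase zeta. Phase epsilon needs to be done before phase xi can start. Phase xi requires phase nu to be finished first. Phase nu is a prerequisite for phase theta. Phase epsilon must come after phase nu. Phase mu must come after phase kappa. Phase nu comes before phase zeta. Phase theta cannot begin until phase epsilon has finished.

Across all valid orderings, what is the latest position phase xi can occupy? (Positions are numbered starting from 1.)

5

Every phase that must follow phase xi has to come after it. Tracing all chains starting from phase xi, those phases are: phase mu, phase kappa — 2 in total.
So at least 2 phases follow phase xi, putting phase xi no later than position 5. That position is achievable by scheduling everything else first.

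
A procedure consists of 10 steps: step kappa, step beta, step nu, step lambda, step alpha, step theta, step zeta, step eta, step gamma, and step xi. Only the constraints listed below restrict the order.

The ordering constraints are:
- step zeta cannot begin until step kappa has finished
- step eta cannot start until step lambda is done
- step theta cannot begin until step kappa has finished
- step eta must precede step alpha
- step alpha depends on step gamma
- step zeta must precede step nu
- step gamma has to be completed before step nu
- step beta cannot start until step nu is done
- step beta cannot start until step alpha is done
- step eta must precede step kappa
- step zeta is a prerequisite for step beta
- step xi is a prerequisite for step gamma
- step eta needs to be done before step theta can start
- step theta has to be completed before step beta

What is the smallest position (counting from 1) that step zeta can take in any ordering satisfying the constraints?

4

Working backwards through the constraints from step zeta, its full set of required predecessors is step kappa, step lambda, step eta — 3 of them.
With 3 mandatory predecessors, the earliest step zeta can sit is position 3+1 = 4, and placing just those 3 first achieves it.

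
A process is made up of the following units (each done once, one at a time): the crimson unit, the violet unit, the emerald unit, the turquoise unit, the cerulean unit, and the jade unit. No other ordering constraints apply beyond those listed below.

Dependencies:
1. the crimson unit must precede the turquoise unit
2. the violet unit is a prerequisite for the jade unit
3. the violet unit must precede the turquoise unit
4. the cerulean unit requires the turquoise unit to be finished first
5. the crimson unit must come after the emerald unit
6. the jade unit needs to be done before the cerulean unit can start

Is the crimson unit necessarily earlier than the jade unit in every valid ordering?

No

Nothing in the constraints links the crimson unit and the jade unit; they are unordered relative to each other.
So the crimson unit can come before the jade unit or after — it is not forced.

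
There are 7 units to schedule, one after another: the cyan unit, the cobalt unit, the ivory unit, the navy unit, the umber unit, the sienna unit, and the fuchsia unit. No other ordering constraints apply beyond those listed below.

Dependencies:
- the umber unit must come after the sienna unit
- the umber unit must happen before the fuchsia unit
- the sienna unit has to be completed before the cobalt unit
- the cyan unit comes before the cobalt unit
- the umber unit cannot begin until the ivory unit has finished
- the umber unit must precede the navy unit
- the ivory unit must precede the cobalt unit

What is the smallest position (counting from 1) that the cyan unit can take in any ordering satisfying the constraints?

Nothing is required before the cyan unit; it can be the very first unit.

1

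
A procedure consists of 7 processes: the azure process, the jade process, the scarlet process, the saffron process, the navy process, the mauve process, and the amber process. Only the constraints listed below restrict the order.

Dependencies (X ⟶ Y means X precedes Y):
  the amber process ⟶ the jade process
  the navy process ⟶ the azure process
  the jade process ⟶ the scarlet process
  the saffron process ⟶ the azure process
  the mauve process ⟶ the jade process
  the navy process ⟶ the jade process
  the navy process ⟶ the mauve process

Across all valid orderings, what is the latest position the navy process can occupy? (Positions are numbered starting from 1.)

Following every chain forward from the navy process, the processes that must come later are the azure process, the jade process, the scarlet process, the mauve process — 4 of them.
With 4 mandatory successors out of 7 processes total, the latest slot for the navy process is 7−4 = 3, and it's reachable by doing all non-successors before the navy process.

3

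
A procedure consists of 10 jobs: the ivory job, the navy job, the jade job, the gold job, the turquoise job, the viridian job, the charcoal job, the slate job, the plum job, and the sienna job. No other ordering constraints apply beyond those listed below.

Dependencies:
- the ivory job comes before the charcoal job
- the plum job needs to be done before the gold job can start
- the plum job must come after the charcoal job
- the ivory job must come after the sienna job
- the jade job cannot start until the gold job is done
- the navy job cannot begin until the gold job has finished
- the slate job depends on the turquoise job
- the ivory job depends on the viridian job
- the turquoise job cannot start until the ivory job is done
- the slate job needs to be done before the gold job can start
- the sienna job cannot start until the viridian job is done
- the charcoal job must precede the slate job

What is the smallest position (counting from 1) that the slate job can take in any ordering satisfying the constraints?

Every job that must precede the slate job has to come before it. Tracing all chains that end at the slate job, those jobs are: the ivory job, the turquoise job, the viridian job, the charcoal job, the sienna job — 5 in total.
With 5 mandatory predecessors, the earliest the slate job can sit is position 5+1 = 6, and placing just those 5 first achieves it.

6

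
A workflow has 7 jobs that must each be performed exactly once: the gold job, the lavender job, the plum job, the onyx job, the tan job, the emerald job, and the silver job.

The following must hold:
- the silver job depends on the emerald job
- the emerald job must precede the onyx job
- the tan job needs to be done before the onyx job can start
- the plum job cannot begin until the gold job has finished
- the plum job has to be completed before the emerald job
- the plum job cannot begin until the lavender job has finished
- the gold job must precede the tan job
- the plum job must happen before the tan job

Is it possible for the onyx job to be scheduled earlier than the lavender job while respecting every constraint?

The constraints give a chain the lavender job → the plum job → the tan job → the onyx job, which forces the lavender job before the onyx job.
Hence the onyx job can never be scheduled before the lavender job.

No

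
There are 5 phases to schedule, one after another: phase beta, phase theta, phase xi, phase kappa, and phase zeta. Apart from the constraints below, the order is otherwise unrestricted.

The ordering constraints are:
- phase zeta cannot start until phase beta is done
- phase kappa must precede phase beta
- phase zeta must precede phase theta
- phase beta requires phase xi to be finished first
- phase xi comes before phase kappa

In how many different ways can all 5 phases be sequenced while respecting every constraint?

Only phase xi has no prerequisites, so it must go first.
Continuing from there, at each step only one phase has all its prerequisites placed, so the ordering is fully determined — there is exactly 1.

1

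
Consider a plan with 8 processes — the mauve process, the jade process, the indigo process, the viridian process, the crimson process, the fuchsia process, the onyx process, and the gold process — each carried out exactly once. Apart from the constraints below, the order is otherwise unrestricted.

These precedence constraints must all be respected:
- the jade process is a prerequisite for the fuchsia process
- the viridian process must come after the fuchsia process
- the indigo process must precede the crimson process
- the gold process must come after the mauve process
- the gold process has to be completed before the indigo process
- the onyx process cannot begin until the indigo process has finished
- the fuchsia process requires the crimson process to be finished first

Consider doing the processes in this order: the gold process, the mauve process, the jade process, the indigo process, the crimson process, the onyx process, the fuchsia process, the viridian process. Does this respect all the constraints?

In the proposed order, the gold process appears before the mauve process.
Since the mauve process is required before the gold process, the ordering is invalid.

No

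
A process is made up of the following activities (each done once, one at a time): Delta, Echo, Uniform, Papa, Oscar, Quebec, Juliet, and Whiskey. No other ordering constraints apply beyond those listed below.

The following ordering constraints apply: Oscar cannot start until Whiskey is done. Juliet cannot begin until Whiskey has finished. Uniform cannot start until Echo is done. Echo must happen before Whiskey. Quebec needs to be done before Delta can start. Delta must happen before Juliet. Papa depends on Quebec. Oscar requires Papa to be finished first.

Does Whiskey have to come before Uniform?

Nothing in the constraints links Whiskey and Uniform; they are unordered relative to each other.
So Whiskey can come before Uniform or after — it is not forced.

No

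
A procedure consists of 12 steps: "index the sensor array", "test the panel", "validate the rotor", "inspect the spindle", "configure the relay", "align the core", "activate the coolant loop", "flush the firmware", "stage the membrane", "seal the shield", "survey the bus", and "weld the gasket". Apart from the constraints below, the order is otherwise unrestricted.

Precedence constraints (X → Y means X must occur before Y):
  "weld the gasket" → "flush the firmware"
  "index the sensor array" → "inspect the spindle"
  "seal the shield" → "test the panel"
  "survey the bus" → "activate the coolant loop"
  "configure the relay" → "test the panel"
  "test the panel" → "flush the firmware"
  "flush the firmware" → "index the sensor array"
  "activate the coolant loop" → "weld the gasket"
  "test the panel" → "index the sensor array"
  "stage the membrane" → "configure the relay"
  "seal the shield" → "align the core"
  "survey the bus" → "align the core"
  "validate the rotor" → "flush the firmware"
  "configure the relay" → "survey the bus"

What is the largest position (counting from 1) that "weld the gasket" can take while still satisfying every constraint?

9

The steps that are forced after "weld the gasket", directly or by a chain of constraints, are "index the sensor array", "inspect the spindle", "flush the firmware". That's 3 steps.
So at least 3 steps follow "weld the gasket", putting "weld the gasket" no later than position 9. That position is achievable by scheduling everything else first.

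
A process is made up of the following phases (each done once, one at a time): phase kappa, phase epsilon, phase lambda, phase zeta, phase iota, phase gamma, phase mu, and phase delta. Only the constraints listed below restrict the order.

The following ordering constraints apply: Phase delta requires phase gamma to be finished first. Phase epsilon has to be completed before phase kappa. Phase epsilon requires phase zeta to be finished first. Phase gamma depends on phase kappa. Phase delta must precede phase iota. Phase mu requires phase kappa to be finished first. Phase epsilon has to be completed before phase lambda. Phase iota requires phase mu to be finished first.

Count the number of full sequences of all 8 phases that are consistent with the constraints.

18

Only phase zeta has no prerequisites, so it must go first.
Systematically extending each partial ordering one phase at a time and counting, there are 18 complete orderings.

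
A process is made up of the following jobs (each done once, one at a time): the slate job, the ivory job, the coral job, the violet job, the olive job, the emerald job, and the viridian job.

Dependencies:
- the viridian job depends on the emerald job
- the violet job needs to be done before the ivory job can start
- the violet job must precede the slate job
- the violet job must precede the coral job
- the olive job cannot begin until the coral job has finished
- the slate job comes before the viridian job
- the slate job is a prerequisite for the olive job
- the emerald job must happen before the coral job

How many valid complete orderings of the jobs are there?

73

2 jobs have no prerequisites (the violet job, the emerald job), so any of them could come first.
Enumerating by repeatedly choosing an available job (one whose prerequisites are all placed) gives 73 distinct complete orderings.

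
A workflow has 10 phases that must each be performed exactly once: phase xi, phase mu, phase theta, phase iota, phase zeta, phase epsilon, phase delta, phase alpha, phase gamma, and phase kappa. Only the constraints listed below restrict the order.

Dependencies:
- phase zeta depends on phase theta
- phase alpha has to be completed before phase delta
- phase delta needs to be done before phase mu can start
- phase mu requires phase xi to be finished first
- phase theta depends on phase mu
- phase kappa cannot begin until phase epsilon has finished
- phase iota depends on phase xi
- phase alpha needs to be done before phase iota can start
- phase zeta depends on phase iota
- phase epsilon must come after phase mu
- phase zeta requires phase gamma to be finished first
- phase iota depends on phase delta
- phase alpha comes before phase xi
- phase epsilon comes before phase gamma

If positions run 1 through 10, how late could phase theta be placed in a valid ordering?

9

The only phase forced after phase theta (directly or by a chain) is phase zeta.
With 1 mandatory successor out of 10 phases total, the latest slot for phase theta is 10−1 = 9, and it's reachable by doing all non-successors before phase theta.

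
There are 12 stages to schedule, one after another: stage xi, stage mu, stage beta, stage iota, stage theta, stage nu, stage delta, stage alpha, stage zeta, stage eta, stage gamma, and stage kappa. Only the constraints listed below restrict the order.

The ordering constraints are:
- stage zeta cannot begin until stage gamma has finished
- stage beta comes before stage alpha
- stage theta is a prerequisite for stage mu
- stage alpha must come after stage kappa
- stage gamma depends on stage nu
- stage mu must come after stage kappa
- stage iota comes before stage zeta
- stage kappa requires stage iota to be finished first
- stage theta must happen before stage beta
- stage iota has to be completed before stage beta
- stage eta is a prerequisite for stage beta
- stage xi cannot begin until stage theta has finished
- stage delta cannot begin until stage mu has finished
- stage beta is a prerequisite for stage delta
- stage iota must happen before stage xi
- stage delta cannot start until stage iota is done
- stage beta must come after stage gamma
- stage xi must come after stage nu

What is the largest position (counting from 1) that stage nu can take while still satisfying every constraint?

Every stage that must follow stage nu has to come after it. Tracing all chains starting from stage nu, those stages are: stage xi, stage beta, stage delta, stage alpha, stage zeta, stage gamma — 6 in total.
With 6 mandatory successors out of 12 stages total, the latest slot for stage nu is 12−6 = 6, and it's reachable by doing all non-successors before stage nu.

6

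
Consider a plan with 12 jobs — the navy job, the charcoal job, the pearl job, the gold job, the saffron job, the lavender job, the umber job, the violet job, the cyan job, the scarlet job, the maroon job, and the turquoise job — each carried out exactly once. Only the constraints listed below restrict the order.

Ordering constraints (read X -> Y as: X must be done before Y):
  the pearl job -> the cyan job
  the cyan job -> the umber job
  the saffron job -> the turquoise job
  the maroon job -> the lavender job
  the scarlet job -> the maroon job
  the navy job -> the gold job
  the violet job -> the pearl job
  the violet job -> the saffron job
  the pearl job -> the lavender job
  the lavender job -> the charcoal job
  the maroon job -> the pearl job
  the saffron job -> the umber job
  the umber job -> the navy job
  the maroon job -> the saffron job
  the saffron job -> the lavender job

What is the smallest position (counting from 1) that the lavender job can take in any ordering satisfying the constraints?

6

Every job that must precede the lavender job has to come before it. Tracing all chains that end at the lavender job, those jobs are: the pearl job, the saffron job, the violet job, the scarlet job, the maroon job — 5 in total.
With 5 mandatory predecessors, the earliest the lavender job can sit is position 5+1 = 6, and placing just those 5 first achieves it.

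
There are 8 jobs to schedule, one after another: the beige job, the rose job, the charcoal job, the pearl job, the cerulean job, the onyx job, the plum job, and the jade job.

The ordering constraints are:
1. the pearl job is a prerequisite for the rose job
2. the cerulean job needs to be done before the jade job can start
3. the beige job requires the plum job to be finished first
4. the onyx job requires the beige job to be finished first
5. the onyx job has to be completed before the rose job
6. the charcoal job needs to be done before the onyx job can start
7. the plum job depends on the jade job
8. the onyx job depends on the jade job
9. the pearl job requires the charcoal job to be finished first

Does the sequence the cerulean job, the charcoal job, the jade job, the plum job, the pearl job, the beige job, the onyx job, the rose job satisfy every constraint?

Yes

Going through the constraints one by one, each required predecessor appears earlier in the sequence than its dependent — e.g. the charcoal job (position 2) is before the onyx job (position 7), as required.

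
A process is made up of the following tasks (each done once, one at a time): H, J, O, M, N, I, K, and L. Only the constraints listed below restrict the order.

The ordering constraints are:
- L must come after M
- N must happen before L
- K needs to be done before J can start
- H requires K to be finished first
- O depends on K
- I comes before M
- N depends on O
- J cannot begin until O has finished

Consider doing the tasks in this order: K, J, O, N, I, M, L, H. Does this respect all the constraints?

Here O comes after J.
Since O is required before J, the ordering is invalid.

No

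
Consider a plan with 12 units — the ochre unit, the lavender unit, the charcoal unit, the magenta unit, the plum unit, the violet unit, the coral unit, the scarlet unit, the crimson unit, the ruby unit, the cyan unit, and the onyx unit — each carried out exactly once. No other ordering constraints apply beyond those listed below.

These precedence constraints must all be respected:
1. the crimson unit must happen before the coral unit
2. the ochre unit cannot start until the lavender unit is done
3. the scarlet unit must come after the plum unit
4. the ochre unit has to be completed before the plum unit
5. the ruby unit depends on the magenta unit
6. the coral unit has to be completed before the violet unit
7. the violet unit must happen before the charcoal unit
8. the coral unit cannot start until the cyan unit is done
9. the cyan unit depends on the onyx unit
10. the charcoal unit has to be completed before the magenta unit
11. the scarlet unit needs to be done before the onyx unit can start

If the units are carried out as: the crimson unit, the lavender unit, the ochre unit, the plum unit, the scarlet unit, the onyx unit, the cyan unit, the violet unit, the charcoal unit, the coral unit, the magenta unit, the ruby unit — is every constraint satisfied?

No

Here the coral unit comes after the violet unit.
Since the coral unit is required before the violet unit, the ordering is invalid.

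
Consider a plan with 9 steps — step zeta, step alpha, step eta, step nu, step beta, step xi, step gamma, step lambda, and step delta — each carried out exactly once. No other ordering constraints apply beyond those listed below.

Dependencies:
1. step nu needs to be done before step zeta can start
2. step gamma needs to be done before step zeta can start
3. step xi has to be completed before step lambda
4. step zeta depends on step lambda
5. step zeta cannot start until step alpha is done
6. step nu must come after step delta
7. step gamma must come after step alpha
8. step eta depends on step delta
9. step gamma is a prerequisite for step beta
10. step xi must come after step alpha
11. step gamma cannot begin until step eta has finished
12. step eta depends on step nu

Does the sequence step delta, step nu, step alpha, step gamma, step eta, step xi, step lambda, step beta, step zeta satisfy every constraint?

No

Here step eta comes after step gamma.
That contradicts the constraint that step eta must precede step gamma.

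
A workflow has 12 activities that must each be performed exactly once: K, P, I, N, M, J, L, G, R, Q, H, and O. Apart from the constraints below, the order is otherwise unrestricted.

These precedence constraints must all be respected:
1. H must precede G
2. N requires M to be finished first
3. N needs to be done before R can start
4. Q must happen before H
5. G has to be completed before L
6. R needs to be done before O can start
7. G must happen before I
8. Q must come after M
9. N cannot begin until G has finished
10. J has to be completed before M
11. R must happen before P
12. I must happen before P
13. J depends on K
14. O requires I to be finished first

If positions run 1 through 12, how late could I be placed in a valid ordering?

10

Every activity that must follow I has to come after it. Tracing all chains starting from I, those activities are: P, O — 2 in total.
So at least 2 activities follow I, putting I no later than position 10. That position is achievable by scheduling everything else first.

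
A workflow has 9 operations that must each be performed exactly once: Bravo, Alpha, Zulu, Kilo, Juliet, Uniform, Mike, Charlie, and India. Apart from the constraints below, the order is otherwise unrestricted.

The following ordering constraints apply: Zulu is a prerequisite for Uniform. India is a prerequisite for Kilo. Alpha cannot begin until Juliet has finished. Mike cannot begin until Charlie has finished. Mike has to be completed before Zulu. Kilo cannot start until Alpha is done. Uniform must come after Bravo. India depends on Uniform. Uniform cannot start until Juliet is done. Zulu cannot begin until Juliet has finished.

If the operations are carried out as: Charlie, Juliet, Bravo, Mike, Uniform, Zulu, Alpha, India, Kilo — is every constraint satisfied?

No

In the proposed order, Uniform appears before Zulu.
That contradicts the constraint that Zulu must precede Uniform.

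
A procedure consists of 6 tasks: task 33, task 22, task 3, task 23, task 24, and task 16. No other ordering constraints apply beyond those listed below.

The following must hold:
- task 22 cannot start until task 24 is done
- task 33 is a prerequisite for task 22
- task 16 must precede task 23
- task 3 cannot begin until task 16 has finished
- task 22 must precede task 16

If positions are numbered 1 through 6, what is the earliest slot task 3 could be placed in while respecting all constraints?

5

The tasks that are forced before task 3, directly or transitively, are task 33, task 22, task 24, task 16. That's 4 tasks.
So at minimum 4 tasks come before task 3, putting task 3 no earlier than position 5. That position is achievable by scheduling exactly those predecessors first.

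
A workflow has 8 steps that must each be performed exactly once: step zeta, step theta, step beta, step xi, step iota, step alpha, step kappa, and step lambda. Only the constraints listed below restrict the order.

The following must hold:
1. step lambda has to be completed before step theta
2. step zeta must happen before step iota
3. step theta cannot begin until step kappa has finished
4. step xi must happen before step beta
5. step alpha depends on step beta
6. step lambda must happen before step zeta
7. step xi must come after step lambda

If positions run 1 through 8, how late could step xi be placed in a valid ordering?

6

Following every chain forward from step xi, the steps that must come later are step beta, step alpha — 2 of them.
So at least 2 steps follow step xi, putting step xi no later than position 6. That position is achievable by scheduling everything else first.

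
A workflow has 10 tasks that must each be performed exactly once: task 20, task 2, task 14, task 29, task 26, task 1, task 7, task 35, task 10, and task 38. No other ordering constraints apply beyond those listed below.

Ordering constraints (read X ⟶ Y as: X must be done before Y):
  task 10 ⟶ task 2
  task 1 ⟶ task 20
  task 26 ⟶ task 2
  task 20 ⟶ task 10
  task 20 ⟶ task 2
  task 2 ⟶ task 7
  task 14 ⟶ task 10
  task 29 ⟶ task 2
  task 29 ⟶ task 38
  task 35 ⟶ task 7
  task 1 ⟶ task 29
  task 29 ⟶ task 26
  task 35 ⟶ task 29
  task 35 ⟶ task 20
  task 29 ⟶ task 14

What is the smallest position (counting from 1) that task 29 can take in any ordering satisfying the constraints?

Every task that must precede task 29 has to come before it. Tracing all chains that end at task 29, those tasks are: task 1, task 35 — 2 in total.
With 2 mandatory predecessors, the earliest task 29 can sit is position 2+1 = 3, and placing just those 2 first achieves it.

3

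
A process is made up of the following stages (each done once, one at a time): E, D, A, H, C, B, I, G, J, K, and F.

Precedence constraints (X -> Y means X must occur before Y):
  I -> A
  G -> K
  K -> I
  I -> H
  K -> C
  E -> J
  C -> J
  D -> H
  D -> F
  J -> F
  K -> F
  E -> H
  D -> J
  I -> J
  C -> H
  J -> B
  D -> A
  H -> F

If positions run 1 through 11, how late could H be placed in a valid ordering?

10

The only stage forced after H (directly or by a chain) is F.
So at least 1 stage follows H, putting H no later than position 10. That position is achievable by scheduling everything else first.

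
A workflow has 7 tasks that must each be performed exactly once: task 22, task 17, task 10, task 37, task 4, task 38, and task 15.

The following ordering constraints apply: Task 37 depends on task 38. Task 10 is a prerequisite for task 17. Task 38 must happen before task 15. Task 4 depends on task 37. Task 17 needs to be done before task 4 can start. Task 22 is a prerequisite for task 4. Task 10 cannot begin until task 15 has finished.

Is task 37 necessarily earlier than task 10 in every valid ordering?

No

Task 37 and task 10 are not related by any chain of constraints.
There exist valid orderings with task 10 before task 37, so task 37 is not required to come first.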